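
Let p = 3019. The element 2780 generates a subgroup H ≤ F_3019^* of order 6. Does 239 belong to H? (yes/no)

yes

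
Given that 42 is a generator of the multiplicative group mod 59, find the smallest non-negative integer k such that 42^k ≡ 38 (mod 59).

51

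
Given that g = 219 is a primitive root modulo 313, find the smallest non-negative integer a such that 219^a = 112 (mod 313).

Baby-step giant-step with m = ceil(sqrt(312)) = 18.
Baby table (219^j mod 313 for j=0..17):
  0:1  1:219  2:72  3:118  4:176  5:45  6:152  7:110
  8:302  9:95  10:147  11:267  12:255  13:131  14:206  15:42
  16:121  17:207
Giant step factor: 219^(-18) ≡ 6 (mod 313).
Scan 112·6^i mod 313 for i = 0, 1, …:
  i=0: 112   i=1: 46   i=2: 276   i=3: 91
  i=4: 233   i=5: 146   i=6: 250   i=7: 248
  i=8: 236   i=9: 164   i=10: 45
Match at i=10, j=5: a = 10·18 + 5 = 185.

185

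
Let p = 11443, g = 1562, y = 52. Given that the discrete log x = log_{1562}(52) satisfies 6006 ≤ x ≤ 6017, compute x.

6010

Compute 1562^6006 mod 11443 = 5869, then multiply by 1562 repeatedly:
  1562^6006=5869  1562^6007=1535  1562^6008=6083  1562^6009=3956  1562^6010=52
Found 52 at exponent 6010.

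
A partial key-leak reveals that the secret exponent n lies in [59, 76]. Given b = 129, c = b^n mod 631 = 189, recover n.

62

Compute 129^59 mod 631 = 7, then multiply by 129 repeatedly:
  129^59=7  129^60=272  129^61=383  129^62=189
Found 189 at exponent 62.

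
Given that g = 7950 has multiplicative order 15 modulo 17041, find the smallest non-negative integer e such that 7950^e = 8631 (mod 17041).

8

Successive powers of 7950 modulo 17041:
  7950^0=1  7950^1=7950  7950^2=14472  7950^3=8609  7950^4=4894  7950^5=2697
  7950^6=3572  7950^7=7094  7950^8=8631
So 7950^8 ≡ 8631 (mod 17041), giving e = 8.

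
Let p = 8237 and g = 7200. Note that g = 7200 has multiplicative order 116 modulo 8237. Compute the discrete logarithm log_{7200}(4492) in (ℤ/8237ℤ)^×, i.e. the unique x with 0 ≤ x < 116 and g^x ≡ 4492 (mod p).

110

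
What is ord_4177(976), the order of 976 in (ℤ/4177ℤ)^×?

1392

The order of 976 must divide p − 1 = 4176 = 2^4 · 3^2 · 29.
Divisors: 1, 2, 3, 4, 6, 8, 9, 12, 16, 18, 24, 29, 36, 48, 58, 72, 87, 116, 144, 174, 232, 261, 348, 464, 522, 696, 1044, 1392, 2088, 4176.
Check each in increasing order: 976^1 ≡ 976;  976^2 ≡ 220;  976^3 ≡ 1693;  976^4 ≡ 2453;  976^6 ≡ 827;  976^8 ≡ 2329;  976^9 ≡ 816;  976^12 ≡ 3078;  976^16 ≡ 2495;  976^18 ≡ 1713;  976^24 ≡ 648;  976^29 ≡ 2843;  976^36 ≡ 2115;  976^48 ≡ 2204;  976^58 ≡ 154;  976^72 ≡ 3835;  976^87 ≡ 3414;  976^116 ≡ 2831;  976^144 ≡ 8;  976^174 ≡ 1566;  976^232 ≡ 3075;  976^261 ≡ 3941;  976^348 ≡ 457;  976^464 ≡ 3074;  976^522 ≡ 1395;  976^696 ≡ 4176;  976^1044 ≡ 3720;  976^1392 ≡ 1.
Smallest exponent giving 1 is 1392.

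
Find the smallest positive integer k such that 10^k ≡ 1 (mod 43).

The order of 10 must divide p − 1 = 42 = 2 · 3 · 7.
Divisors: 1, 2, 3, 6, 7, 14, 21, 42.
Check each in increasing order: 10^1 ≡ 10;  10^2 ≡ 14;  10^3 ≡ 11;  10^6 ≡ 35;  10^7 ≡ 6;  10^14 ≡ 36;  10^21 ≡ 1.
Smallest exponent giving 1 is 21.

21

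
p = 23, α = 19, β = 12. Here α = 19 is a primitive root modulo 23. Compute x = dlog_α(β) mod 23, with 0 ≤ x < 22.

16

Successive powers of 19 modulo 23:
  19^0=1  19^1=19  19^2=16  19^3=5  19^4=3  19^5=11
  19^6=2  19^7=15  19^8=9  19^9=10  19^10=6  19^11=22
  19^12=4  19^13=7  19^14=18  19^15=20  19^16=12
So 19^16 ≡ 12 (mod 23), giving x = 16.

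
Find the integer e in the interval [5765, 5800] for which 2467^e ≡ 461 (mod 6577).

Compute 2467^5765 mod 6577 = 4619, then multiply by 2467 repeatedly:
  2467^5765=4619  2467^5766=3709  2467^5767=1496  2467^5768=935  2467^5769=4695
  2467^5770=468  2467^5771=3581  2467^5772=1416  2467^5773=885  2467^5774=6308
  2467^5775=654  2467^5776=2053  2467^5777=461
Found 461 at exponent 5777.

5777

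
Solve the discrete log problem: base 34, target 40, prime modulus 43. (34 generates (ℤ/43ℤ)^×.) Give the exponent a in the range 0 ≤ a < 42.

Baby-step giant-step with m = ceil(sqrt(42)) = 7.
Baby table (34^j mod 43 for j=0..6):
  0:1  1:34  2:38  3:2  4:25  5:33  6:4
Giant step factor: 34^(-7) ≡ 37 (mod 43).
Scan 40·37^i mod 43 for i = 0, 1, …:
  i=0: 40   i=1: 18   i=2: 21   i=3: 3
  i=4: 25
Match at i=4, j=4: a = 4·7 + 4 = 32.

32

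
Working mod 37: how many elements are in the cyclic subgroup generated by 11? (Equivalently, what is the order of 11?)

The order of 11 must divide p − 1 = 36 = 2^2 · 3^2.
Divisors: 1, 2, 3, 4, 6, 9, 12, 18, 36.
Check each in increasing order: 11^1 ≡ 11;  11^2 ≡ 10;  11^3 ≡ 36;  11^4 ≡ 26;  11^6 ≡ 1.
Smallest exponent giving 1 is 6.

6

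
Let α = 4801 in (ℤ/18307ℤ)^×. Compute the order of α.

6102

The order of 4801 must divide p − 1 = 18306 = 2 · 3^4 · 113.
Divisors: 1, 2, 3, 6, 9, 18, 27, 54, 81, 113, 162, 226, 339, 678, 1017, 2034, 3051, 6102, 9153, 18306.
Check each in increasing order: 4801^1 ≡ 4801;  4801^2 ≡ 1088;  4801^3 ≡ 5993;  4801^6 ≡ 16022;  4801^9 ≡ 17938;  4801^18 ≡ 8012;  4801^27 ≡ 9306;  4801^54 ≡ 9526;  4801^81 ≡ 6462;  4801^113 ≡ 9780;  4801^162 ≡ 17484;  4801^226 ≡ 12632;  4801^339 ≡ 5324;  4801^678 ≡ 5740;  4801^1017 ≡ 5377;  4801^2034 ≡ 5376;  4801^3051 ≡ 18306;  4801^6102 ≡ 1.
Smallest exponent giving 1 is 6102.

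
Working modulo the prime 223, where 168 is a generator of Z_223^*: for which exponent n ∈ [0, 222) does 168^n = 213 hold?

Baby-step giant-step with m = ceil(sqrt(222)) = 15.
Baby table (168^j mod 223 for j=0..14):
  0:1  1:168  2:126  3:206  4:43  5:88  6:66  7:161
  8:65  9:216  10:162  11:10  12:119  13:145  14:53
Giant step factor: 168^(-15) ≡ 209 (mod 223).
Scan 213·209^i mod 223 for i = 0, 1, …:
  i=0: 213   i=1: 140   i=2: 47   i=3: 11
  i=4: 69   i=5: 149   i=6: 144   i=7: 214
  i=8: 126
Match at i=8, j=2: n = 8·15 + 2 = 122.

122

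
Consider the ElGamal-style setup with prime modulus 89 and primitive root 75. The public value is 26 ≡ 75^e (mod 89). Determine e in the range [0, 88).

19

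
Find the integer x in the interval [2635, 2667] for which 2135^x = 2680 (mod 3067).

Compute 2135^2635 mod 3067 = 1048, then multiply by 2135 repeatedly:
  2135^2635=1048  2135^2636=1637  2135^2637=1682  2135^2638=2680
Found 2680 at exponent 2638.

2638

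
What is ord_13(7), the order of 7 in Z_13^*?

12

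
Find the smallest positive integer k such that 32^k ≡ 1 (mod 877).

The order of 32 must divide p − 1 = 876 = 2^2 · 3 · 73.
Divisors: 1, 2, 3, 4, 6, 12, 73, 146, 219, 292, 438, 876.
Check each in increasing order: 32^1 ≡ 32;  32^2 ≡ 147;  32^3 ≡ 319;  32^4 ≡ 561;  32^6 ≡ 29;  32^12 ≡ 841;  32^73 ≡ 391;  32^146 ≡ 283;  32^219 ≡ 151;  32^292 ≡ 282;  32^438 ≡ 876;  32^876 ≡ 1.
Smallest exponent giving 1 is 876.

876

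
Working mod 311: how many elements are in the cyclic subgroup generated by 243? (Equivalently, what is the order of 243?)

31

The order of 243 must divide p − 1 = 310 = 2 · 5 · 31.
Divisors: 1, 2, 5, 10, 31, 62, 155, 310.
Check each in increasing order: 243^1 ≡ 243;  243^2 ≡ 270;  243^5 ≡ 140;  243^10 ≡ 7;  243^31 ≡ 1.
Smallest exponent giving 1 is 31.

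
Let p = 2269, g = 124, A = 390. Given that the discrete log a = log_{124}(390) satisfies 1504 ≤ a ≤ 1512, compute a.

1506

Compute 124^1504 mod 2269 = 1221, then multiply by 124 repeatedly:
  124^1504=1221  124^1505=1650  124^1506=390
Found 390 at exponent 1506.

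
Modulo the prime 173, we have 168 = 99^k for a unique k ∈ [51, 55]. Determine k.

53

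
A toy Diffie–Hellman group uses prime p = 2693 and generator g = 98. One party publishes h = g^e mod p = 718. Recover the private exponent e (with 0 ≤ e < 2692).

Baby-step giant-step with m = ceil(sqrt(2692)) = 52.
Baby table (98^j mod 2693 for j=0..51):
  0:1  1:98  2:1525  3:1335  4:1566  5:2660  6:2152  7:842
  8:1726  9:2182  10:1089  11:1695  12:1837  13:2288  14:705  15:1765
  16:618  17:1318  18:2593  19:972  20:1001  21:1150  22:2287  23:607
  24:240  25:1976  26:2445  27:2626  28:1513  29:159  30:2117  31:105
  32:2211  33:1238  34:139  35:157  36:1921  37:2441  38:2234  39:799
  40:205  41:1239  42:237  43:1682  44:563  45:1314  46:2201  47:258
  48:1047  49:272  50:2419  51:78
Giant step factor: 98^(-52) ≡ 941 (mod 2693).
Scan 718·941^i mod 2693 for i = 0, 1, …:
  i=0: 718   i=1: 2388   i=2: 1146   i=3: 1186
  i=4: 1124   i=5: 2028   i=6: 1704   i=7: 1129
  i=8: 1347   i=9: 1817     …   i=35: 2328
  i=36: 1239
Match at i=36, j=41: e = 36·52 + 41 = 1913.

1913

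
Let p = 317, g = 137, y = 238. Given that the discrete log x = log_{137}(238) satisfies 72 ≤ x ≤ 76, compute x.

Compute 137^72 mod 317 = 311, then multiply by 137 repeatedly:
  137^72=311  137^73=129  137^74=238
Found 238 at exponent 74.

74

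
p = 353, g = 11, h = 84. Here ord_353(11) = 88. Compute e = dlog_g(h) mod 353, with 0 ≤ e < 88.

Successive powers of 11 modulo 353:
  11^0=1  11^1=11  11^2=121  11^3=272  11^4=168  11^5=83
  11^6=207  11^7=159  11^8=337  11^9=177  11^10=182  11^11=237
  11^12=136  11^13=84
So 11^13 ≡ 84 (mod 353), giving e = 13.

13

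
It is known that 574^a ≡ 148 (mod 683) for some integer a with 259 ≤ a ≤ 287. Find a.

259

Compute 574^259 mod 683 = 148, then multiply by 574 repeatedly:
  574^259=148
Found 148 at exponent 259.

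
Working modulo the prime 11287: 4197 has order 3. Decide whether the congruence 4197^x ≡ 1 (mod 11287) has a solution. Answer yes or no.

yes

1 ∈ ⟨4197⟩ iff 1^3 ≡ 1 (mod 11287), since |⟨4197⟩| = 3.
1^3 mod 11287 = 1.
Since 1 = 1, 1 lies in the subgroup.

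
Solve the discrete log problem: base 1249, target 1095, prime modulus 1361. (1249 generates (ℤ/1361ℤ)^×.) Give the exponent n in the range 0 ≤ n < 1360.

776

Baby-step giant-step with m = ceil(sqrt(1360)) = 37.
Baby table (1249^j mod 1361 for j=0..36):
  0:1  1:1249  2:295  3:985  4:1282  5:682  6:1193  7:1123
  8:797  9:562  10:1023  11:1109  12:1004  13:515  14:843  15:854
  16:983  17:145  18:92  19:584  20:1281  21:794  22:898  23:138
  24:876  25:1241  26:1191  27:1347  28:207  29:1314  30:1181  31:1106
  32:1340  33:991  34:610  35:1091  36:298
Giant step factor: 1249^(-37) ≡ 216 (mod 1361).
Scan 1095·216^i mod 1361 for i = 0, 1, …:
  i=0: 1095   i=1: 1067   i=2: 463   i=3: 655
  i=4: 1297   i=5: 1147   i=6: 50   i=7: 1273
  i=8: 46   i=9: 409     …   i=19: 140
  i=20: 298
Match at i=20, j=36: n = 20·37 + 36 = 776.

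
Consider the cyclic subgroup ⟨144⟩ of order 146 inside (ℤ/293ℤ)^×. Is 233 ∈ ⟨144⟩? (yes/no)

yes

233 ∈ ⟨144⟩ iff 233^146 ≡ 1 (mod 293), since |⟨144⟩| = 146.
233^146 mod 293 = 1.
Since 1 = 1, 233 lies in the subgroup.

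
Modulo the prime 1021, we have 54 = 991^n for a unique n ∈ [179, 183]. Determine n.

183

Compute 991^179 mod 1021 = 927, then multiply by 991 repeatedly:
  991^179=927  991^180=778  991^181=143  991^182=815  991^183=54
Found 54 at exponent 183.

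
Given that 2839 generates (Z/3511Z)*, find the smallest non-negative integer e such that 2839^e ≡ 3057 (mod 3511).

9

Successive powers of 2839 modulo 3511:
  2839^0=1  2839^1=2839  2839^2=2176  2839^3=1815  2839^4=2148  2839^5=3076
  2839^6=907  2839^7=1410  2839^8=450  2839^9=3057
So 2839^9 ≡ 3057 (mod 3511), giving e = 9.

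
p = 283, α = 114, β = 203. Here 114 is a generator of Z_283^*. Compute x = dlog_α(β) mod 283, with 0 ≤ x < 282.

Baby-step giant-step with m = ceil(sqrt(282)) = 17.
Baby table (114^j mod 283 for j=0..16):
  0:1  1:114  2:261  3:39  4:201  5:274  6:106  7:198
  8:215  9:172  10:81  11:178  12:199  13:46  14:150  15:120
  16:96
Giant step factor: 114^(-17) ≡ 213 (mod 283).
Scan 203·213^i mod 283 for i = 0, 1, …:
  i=0: 203   i=1: 223   i=2: 238   i=3: 37
  i=4: 240   i=5: 180   i=6: 135   i=7: 172
Match at i=7, j=9: x = 7·17 + 9 = 128.

128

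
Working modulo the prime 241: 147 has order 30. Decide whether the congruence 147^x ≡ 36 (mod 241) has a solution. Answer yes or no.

36 ∈ ⟨147⟩ iff 36^30 ≡ 1 (mod 241), since |⟨147⟩| = 30.
36^30 mod 241 = 1.
Since 1 = 1, 36 lies in the subgroup.

yes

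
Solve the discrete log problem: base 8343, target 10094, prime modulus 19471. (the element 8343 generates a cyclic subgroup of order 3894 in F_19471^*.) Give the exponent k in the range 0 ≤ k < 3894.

Baby-step giant-step with m = ceil(sqrt(3894)) = 63.
Baby table (8343^j mod 19471 for j=0..62):
  0:1  1:8343  2:16295  3:2663  4:998  5:12197  6:4125  7:9618
  8:2983  9:3231  10:8369  11:19032  12:17442  13:11823  14:18674  15:9711
  16:42  17:19399  18:2905  19:14491  20:2974  21:6028  22:17482  23:14536
  24:8460  25:18876  26:1020  27:1033  28:12137  29:9791  30:5468  31:18442
  32:1764  33:16447  34:5184  35:5021  36:8082  37:53  38:13817  39:6911
  40:4842  41:13952  42:3898  43:4444  44:3508  45:2331  46:15475  47:15195
  48:15675  49:9289  50:3547  51:16172  52:8437  53:2226  54:15655  55:17668
  56:8654  57:1854  58:7948  59:11409  60:11039  61:547  62:7407
Giant step factor: 8343^(-63) ≡ 17731 (mod 19471).
Scan 10094·17731^i mod 19471 for i = 0, 1, …:
  i=0: 10094   i=1: 18753   i=2: 3176   i=3: 3524
  i=4: 1605   i=5: 11124   i=6: 17885   i=7: 14229
  i=8: 8652   i=9: 16074     …   i=31: 7144
  i=32: 11409
Match at i=32, j=59: k = 32·63 + 59 = 2075.

2075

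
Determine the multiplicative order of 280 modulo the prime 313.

13

The order of 280 must divide p − 1 = 312 = 2^3 · 3 · 13.
Divisors: 1, 2, 3, 4, 6, 8, 12, 13, 24, 26, 39, 52, 78, 104, 156, 312.
Check each in increasing order: 280^1 ≡ 280;  280^2 ≡ 150;  280^3 ≡ 58;  280^4 ≡ 277;  280^6 ≡ 234;  280^8 ≡ 44;  280^12 ≡ 294;  280^13 ≡ 1.
Smallest exponent giving 1 is 13.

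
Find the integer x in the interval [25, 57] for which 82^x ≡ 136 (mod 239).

Compute 82^25 mod 239 = 231, then multiply by 82 repeatedly:
  82^25=231  82^26=61  82^27=222  82^28=40  82^29=173
  82^30=85  82^31=39  82^32=91  82^33=53  82^34=44
  82^35=23  82^36=213  82^37=19  82^38=124  82^39=130
  82^40=144  82^41=97  82^42=67  82^43=236  82^44=232
  82^45=143  82^46=15  82^47=35  82^48=2  82^49=164
  82^50=64  82^51=229  82^52=136
Found 136 at exponent 52.

52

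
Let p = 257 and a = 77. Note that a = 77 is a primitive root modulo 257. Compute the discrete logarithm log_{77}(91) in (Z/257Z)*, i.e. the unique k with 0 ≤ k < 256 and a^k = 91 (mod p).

151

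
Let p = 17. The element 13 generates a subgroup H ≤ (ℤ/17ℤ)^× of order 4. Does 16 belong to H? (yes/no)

yes

⟨13⟩ has order 4; its elements mod 17 are {1, 4, 13, 16}.
16 is in this set.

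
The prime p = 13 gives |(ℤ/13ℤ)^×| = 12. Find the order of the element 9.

3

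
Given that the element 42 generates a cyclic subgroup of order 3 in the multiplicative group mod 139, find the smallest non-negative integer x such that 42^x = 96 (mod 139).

Successive powers of 42 modulo 139:
  42^0=1  42^1=42  42^2=96
So 42^2 ≡ 96 (mod 139), giving x = 2.

2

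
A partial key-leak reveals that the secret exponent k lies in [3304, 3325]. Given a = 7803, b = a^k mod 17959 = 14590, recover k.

3322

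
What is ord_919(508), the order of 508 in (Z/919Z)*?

918

The order of 508 must divide p − 1 = 918 = 2 · 3^3 · 17.
Divisors: 1, 2, 3, 6, 9, 17, 18, 27, 34, 51, 54, 102, 153, 306, 459, 918.
Check each in increasing order: 508^1 ≡ 508;  508^2 ≡ 744;  508^3 ≡ 243;  508^6 ≡ 233;  508^9 ≡ 560;  508^17 ≡ 393;  508^18 ≡ 221;  508^27 ≡ 614;  508^34 ≡ 57;  508^51 ≡ 345;  508^54 ≡ 206;  508^102 ≡ 474;  508^153 ≡ 867;  508^306 ≡ 866;  508^459 ≡ 918;  508^918 ≡ 1.
Smallest exponent giving 1 is 918.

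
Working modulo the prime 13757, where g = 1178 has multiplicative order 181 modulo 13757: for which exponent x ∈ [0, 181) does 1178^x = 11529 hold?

Baby-step giant-step with m = ceil(sqrt(181)) = 14.
Baby table (1178^j mod 13757 for j=0..13):
  0:1  1:1178  2:11984  3:2470  4:6933  5:9173  6:6549  7:10802
  8:13288  9:11555  10:6117  11:10915  12:8832  13:3804
Giant step factor: 1178^(-14) ≡ 13131 (mod 13757).
Scan 11529·13131^i mod 13757 for i = 0, 1, …:
  i=0: 11529   i=1: 5271   i=2: 2034   i=3: 6117
Match at i=3, j=10: x = 3·14 + 10 = 52.

52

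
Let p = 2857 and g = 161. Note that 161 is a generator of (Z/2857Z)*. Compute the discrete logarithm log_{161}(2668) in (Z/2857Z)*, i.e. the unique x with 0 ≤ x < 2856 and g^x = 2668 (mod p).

1076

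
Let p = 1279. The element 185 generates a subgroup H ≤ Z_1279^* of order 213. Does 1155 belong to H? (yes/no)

yes

1155 ∈ ⟨185⟩ iff 1155^213 ≡ 1 (mod 1279), since |⟨185⟩| = 213.
1155^213 mod 1279 = 1.
Since 1 = 1, 1155 lies in the subgroup.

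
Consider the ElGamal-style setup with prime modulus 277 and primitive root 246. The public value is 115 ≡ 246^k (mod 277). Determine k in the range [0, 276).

25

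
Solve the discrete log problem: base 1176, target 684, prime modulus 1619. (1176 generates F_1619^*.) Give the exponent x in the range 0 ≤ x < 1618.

1025

Baby-step giant-step with m = ceil(sqrt(1618)) = 41.
Baby table (1176^j mod 1619 for j=0..40):
  0:1  1:1176  2:350  3:374  4:1075  5:1380  6:642  7:538
  8:1278  9:496  10:456  11:367  12:938  13:549  14:1262  15:1108
  16:1332  17:859  18:1547  19:1135  20:704  21:595  22:312  23:1018
  24:727  25:120  26:267  27:1525  28:1167  29:1099  30:462  31:947
  32:1419  33:1174  34:1236  35:1293  36:327  37:849  38:1120  39:873
  40:202
Giant step factor: 1176^(-41) ≡ 1351 (mod 1619).
Scan 684·1351^i mod 1619 for i = 0, 1, …:
  i=0: 684   i=1: 1254   i=2: 680   i=3: 707
  i=4: 1566   i=5: 1252   i=6: 1216   i=7: 1150
  i=8: 1029   i=9: 1077     …   i=24: 1178
  i=25: 1
Match at i=25, j=0: x = 25·41 + 0 = 1025.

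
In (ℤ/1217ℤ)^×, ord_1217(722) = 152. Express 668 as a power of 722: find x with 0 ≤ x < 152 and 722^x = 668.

Baby-step giant-step with m = ceil(sqrt(152)) = 13.
Baby table (722^j mod 1217 for j=0..12):
  0:1  1:722  2:408  3:62  4:952  5:956  6:193  7:608
  8:856  9:1013  10:1186  11:741  12:739
Giant step factor: 722^(-13) ≡ 454 (mod 1217).
Scan 668·454^i mod 1217 for i = 0, 1, …:
  i=0: 668   i=1: 239   i=2: 193
Match at i=2, j=6: x = 2·13 + 6 = 32.

32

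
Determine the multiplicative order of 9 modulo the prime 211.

105

The order of 9 must divide p − 1 = 210 = 2 · 3 · 5 · 7.
Divisors: 1, 2, 3, 5, 6, 7, 10, 14, 15, 21, 30, 35, 42, 70, 105, 210.
Check each in increasing order: 9^1 ≡ 9;  9^2 ≡ 81;  9^3 ≡ 96;  9^5 ≡ 180;  9^6 ≡ 143;  9^7 ≡ 21;  9^10 ≡ 117;  9^14 ≡ 19;  9^15 ≡ 171;  9^21 ≡ 188;  9^30 ≡ 123;  9^35 ≡ 196;  9^42 ≡ 107;  9^70 ≡ 14;  9^105 ≡ 1.
Smallest exponent giving 1 is 105.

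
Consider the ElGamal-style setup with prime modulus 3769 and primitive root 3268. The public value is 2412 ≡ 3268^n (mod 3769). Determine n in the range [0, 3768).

2136

Baby-step giant-step with m = ceil(sqrt(3768)) = 62.
Baby table (3268^j mod 3769 for j=0..61):
  0:1  1:3268  2:2247  3:1184  4:2318  5:3303  6:3557  7:680
  8:2299  9:1515  10:2323  11:798  12:3485  13:2831  14:2582  15:2954
  16:1263  17:429  18:3673  19:2868  20:2890  21:3175  22:3612  23:3277
  24:1507  25:2562  26:1667  27:1551  28:3132  29:2541  30:881  31:3361
  32:882  33:2860  34:3129  35:275  36:1678  37:3578  38:1466  39:489
  40:3765  41:2004  42:2319  43:2802  44:2035  45:1864  46:848  47:1049
  48:2111  49:1478  50:2015  51:577  52:1136  53:3752  54:979  55:3260
  56:2486  57:2053  58:384  59:3604  60:3516  61:2376
Giant step factor: 3268^(-62) ≡ 3763 (mod 3769).
Scan 2412·3763^i mod 3769 for i = 0, 1, …:
  i=0: 2412   i=1: 604   i=2: 145   i=3: 2899
  i=4: 1451   i=5: 2601   i=6: 3239   i=7: 3180
  i=8: 3534   i=9: 1410     …   i=33: 3247
  i=34: 3132
Match at i=34, j=28: n = 34·62 + 28 = 2136.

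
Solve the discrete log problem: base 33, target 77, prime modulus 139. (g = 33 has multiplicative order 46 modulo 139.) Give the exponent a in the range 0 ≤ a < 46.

40

Baby-step giant-step with m = ceil(sqrt(46)) = 7.
Baby table (33^j mod 139 for j=0..6):
  0:1  1:33  2:116  3:75  4:112  5:82  6:65
Giant step factor: 33^(-7) ≡ 95 (mod 139).
Scan 77·95^i mod 139 for i = 0, 1, …:
  i=0: 77   i=1: 87   i=2: 64   i=3: 103
  i=4: 55   i=5: 82
Match at i=5, j=5: a = 5·7 + 5 = 40.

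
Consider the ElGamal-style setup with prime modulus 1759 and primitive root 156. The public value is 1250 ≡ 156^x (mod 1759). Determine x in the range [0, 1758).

586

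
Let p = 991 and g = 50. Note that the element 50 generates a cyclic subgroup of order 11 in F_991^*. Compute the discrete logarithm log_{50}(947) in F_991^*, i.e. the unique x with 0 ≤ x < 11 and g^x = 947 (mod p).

9

Successive powers of 50 modulo 991:
  50^0=1  50^1=50  50^2=518  50^3=134  50^4=754  50^5=42
  50^6=118  50^7=945  50^8=673  50^9=947
So 50^9 ≡ 947 (mod 991), giving x = 9.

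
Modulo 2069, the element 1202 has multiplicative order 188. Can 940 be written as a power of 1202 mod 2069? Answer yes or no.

940 ∈ ⟨1202⟩ iff 940^188 ≡ 1 (mod 2069), since |⟨1202⟩| = 188.
940^188 mod 2069 = 1.
Since 1 = 1, 940 lies in the subgroup.

yes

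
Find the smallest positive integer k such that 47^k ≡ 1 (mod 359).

179

The order of 47 must divide p − 1 = 358 = 2 · 179.
Divisors: 1, 2, 179, 358.
Check each in increasing order: 47^1 ≡ 47;  47^2 ≡ 55;  47^179 ≡ 1.
Smallest exponent giving 1 is 179.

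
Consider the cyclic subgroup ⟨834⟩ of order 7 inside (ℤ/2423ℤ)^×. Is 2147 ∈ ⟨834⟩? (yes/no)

2147 ∈ ⟨834⟩ iff 2147^7 ≡ 1 (mod 2423), since |⟨834⟩| = 7.
2147^7 mod 2423 = 1.
Since 1 = 1, 2147 lies in the subgroup.

yes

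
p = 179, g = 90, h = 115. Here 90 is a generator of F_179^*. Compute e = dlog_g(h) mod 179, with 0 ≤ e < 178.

83

Baby-step giant-step with m = ceil(sqrt(178)) = 14.
Baby table (90^j mod 179 for j=0..13):
  0:1  1:90  2:45  3:112  4:56  5:28  6:14  7:7
  8:93  9:136  10:68  11:34  12:17  13:98
Giant step factor: 90^(-14) ≡ 95 (mod 179).
Scan 115·95^i mod 179 for i = 0, 1, …:
  i=0: 115   i=1: 6   i=2: 33   i=3: 92
  i=4: 148   i=5: 98
Match at i=5, j=13: e = 5·14 + 13 = 83.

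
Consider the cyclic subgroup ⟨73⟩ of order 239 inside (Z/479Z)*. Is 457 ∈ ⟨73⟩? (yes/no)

no

457 ∈ ⟨73⟩ iff 457^239 ≡ 1 (mod 479), since |⟨73⟩| = 239.
457^239 mod 479 = 478.
Since 478 ≠ 1, 457 does not lie in the subgroup.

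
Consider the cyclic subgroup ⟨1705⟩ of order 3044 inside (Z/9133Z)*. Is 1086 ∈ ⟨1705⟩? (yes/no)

1086 ∈ ⟨1705⟩ iff 1086^3044 ≡ 1 (mod 9133), since |⟨1705⟩| = 3044.
1086^3044 mod 9133 = 1.
Since 1 = 1, 1086 lies in the subgroup.

yes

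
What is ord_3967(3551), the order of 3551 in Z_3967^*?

1983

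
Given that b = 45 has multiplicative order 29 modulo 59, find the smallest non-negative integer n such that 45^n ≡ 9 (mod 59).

19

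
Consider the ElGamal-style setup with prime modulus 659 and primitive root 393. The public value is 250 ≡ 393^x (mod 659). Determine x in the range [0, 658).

589

Baby-step giant-step with m = ceil(sqrt(658)) = 26.
Baby table (393^j mod 659 for j=0..25):
  0:1  1:393  2:243  3:603  4:398  5:231  6:500  7:118
  8:244  9:337  10:641  11:175  12:239  13:349  14:85  15:455
  16:226  17:512  18:221  19:524  20:324  21:145  22:311  23:308
  24:447  25:377
Giant step factor: 393^(-26) ≡ 237 (mod 659).
Scan 250·237^i mod 659 for i = 0, 1, …:
  i=0: 250   i=1: 599   i=2: 278   i=3: 645
  i=4: 636   i=5: 480   i=6: 412   i=7: 112
  i=8: 184   i=9: 114     …   i=21: 283
  i=22: 512
Match at i=22, j=17: x = 22·26 + 17 = 589.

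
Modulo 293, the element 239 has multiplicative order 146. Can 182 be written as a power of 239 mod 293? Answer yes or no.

182 ∈ ⟨239⟩ iff 182^146 ≡ 1 (mod 293), since |⟨239⟩| = 146.
182^146 mod 293 = 292.
Since 292 ≠ 1, 182 does not lie in the subgroup.

no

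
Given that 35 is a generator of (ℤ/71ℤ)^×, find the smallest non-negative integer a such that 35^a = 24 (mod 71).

16

Baby-step giant-step with m = ceil(sqrt(70)) = 9.
Baby table (35^j mod 71 for j=0..8):
  0:1  1:35  2:18  3:62  4:40  5:51  6:10  7:66
  8:38
Giant step factor: 35^(-9) ≡ 56 (mod 71).
Scan 24·56^i mod 71 for i = 0, 1, …:
  i=0: 24   i=1: 66
Match at i=1, j=7: a = 1·9 + 7 = 16.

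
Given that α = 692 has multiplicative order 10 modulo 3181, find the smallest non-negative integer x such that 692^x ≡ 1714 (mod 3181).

Successive powers of 692 modulo 3181:
  692^0=1  692^1=692  692^2=1714
So 692^2 ≡ 1714 (mod 3181), giving x = 2.

2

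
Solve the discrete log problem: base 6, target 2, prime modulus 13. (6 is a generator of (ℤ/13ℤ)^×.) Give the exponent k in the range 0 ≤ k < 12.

Successive powers of 6 modulo 13:
  6^0=1  6^1=6  6^2=10  6^3=8  6^4=9  6^5=2
So 6^5 ≡ 2 (mod 13), giving k = 5.

5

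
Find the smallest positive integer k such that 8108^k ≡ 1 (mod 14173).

14172

The order of 8108 must divide p − 1 = 14172 = 2^2 · 3 · 1181.
Divisors: 1, 2, 3, 4, 6, 12, 1181, 2362, 3543, 4724, 7086, 14172.
Check each in increasing order: 8108^1 ≡ 8108;  8108^2 ≡ 5290;  8108^3 ≡ 3822;  8108^4 ≡ 6598;  8108^6 ≡ 9494;  8108^12 ≡ 9929;  8108^1181 ≡ 7081;  8108^2362 ≡ 10660;  8108^3543 ≡ 12235;  8108^4724 ≡ 10659;  8108^7086 ≡ 14172;  8108^14172 ≡ 1.
Smallest exponent giving 1 is 14172.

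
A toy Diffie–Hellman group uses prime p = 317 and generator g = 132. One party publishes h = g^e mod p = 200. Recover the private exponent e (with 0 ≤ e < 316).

219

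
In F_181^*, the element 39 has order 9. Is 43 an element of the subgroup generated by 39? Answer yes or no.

yes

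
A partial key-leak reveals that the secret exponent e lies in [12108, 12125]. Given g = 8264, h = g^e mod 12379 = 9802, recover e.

12115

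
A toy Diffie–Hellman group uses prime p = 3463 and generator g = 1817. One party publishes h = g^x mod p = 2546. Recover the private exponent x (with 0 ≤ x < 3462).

Baby-step giant-step with m = ceil(sqrt(3462)) = 59.
Baby table (1817^j mod 3463 for j=0..58):
  0:1  1:1817  2:1250  3:2985  4:687  5:1599  6:3389  7:599
  8:1001  9:742  10:1107  11:2879  12:2013  13:693  14:2112  15:500
  16:1194  17:1660  18:3410  19:663  20:3010  21:1093  22:1682  23:1828
  24:459  25:2883  26:2355  27:2230  28:200  29:3248  30:664  31:1364
  32:2343  33:1204  34:2515  35:2058  36:2809  37:2954  38:3231  39:942
  40:892  41:80  42:3377  43:3036  44:3316  45:3015  46:3252  47:1006
  48:2901  49:431  50:489  51:1985  52:1762  53:1742  54:32  55:2736
  56:1907  57:2019  58:1206
Giant step factor: 1817^(-59) ≡ 2946 (mod 3463).
Scan 2546·2946^i mod 3463 for i = 0, 1, …:
  i=0: 2546   i=1: 3121   i=2: 201   i=3: 3436
  i=4: 107   i=5: 89   i=6: 2469   i=7: 1374
  i=8: 3020   i=9: 473     …   i=41: 2253
  i=42: 2230
Match at i=42, j=27: x = 42·59 + 27 = 2505.

2505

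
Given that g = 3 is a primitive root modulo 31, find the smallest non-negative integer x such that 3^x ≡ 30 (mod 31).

15

Successive powers of 3 modulo 31:
  3^0=1  3^1=3  3^2=9  3^3=27  3^4=19  3^5=26
  3^6=16  3^7=17  3^8=20  3^9=29  3^10=25  3^11=13
  3^12=8  3^13=24  3^14=10  3^15=30
So 3^15 ≡ 30 (mod 31), giving x = 15.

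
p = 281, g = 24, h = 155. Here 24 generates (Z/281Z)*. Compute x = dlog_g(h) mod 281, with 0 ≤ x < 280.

216

Baby-step giant-step with m = ceil(sqrt(280)) = 17.
Baby table (24^j mod 281 for j=0..16):
  0:1  1:24  2:14  3:55  4:196  5:208  6:215  7:102
  8:200  9:23  10:271  11:41  12:141  13:12  14:7  15:168
  16:98
Giant step factor: 24^(-17) ≡ 127 (mod 281).
Scan 155·127^i mod 281 for i = 0, 1, …:
  i=0: 155   i=1: 15   i=2: 219   i=3: 275
  i=4: 81   i=5: 171   i=6: 80   i=7: 44
  i=8: 249   i=9: 151   i=10: 69   i=11: 52
  i=12: 141
Match at i=12, j=12: x = 12·17 + 12 = 216.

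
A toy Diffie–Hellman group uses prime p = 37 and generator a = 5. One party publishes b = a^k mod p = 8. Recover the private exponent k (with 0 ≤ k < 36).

Successive powers of 5 modulo 37:
  5^0=1  5^1=5  5^2=25  5^3=14  5^4=33  5^5=17
  5^6=11  5^7=18  5^8=16  5^9=6  5^10=30  5^11=2
  5^12=10  5^13=13  5^14=28  5^15=29  5^16=34  5^17=22
  5^18=36  5^19=32  5^20=12  5^21=23  5^22=4  5^23=20
  5^24=26  5^25=19  5^26=21  5^27=31  5^28=7  5^29=35
  5^30=27  5^31=24  5^32=9  5^33=8
So 5^33 ≡ 8 (mod 37), giving k = 33.

33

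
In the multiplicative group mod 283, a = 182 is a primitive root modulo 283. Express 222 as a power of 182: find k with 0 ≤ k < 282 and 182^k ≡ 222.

Baby-step giant-step with m = ceil(sqrt(282)) = 17.
Baby table (182^j mod 283 for j=0..16):
  0:1  1:182  2:13  3:102  4:169  5:194  6:216  7:258
  8:261  9:241  10:280  11:20  12:244  13:260  14:59  15:267
  16:201
Giant step factor: 182^(-17) ≡ 200 (mod 283).
Scan 222·200^i mod 283 for i = 0, 1, …:
  i=0: 222   i=1: 252   i=2: 26   i=3: 106
  i=4: 258
Match at i=4, j=7: k = 4·17 + 7 = 75.

75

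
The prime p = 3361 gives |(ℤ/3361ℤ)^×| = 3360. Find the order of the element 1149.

1120

The order of 1149 must divide p − 1 = 3360 = 2^5 · 3 · 5 · 7.
Divisors: 1, 2, 3, 4, 5, 6, 7, 8, 10, 12, 14, 15, 16, 20, 21, 24, 28, 30, 32, 35, 40, 42, 48, 56, 60, 70, 80, 84, 96, 105, 112, 120, 140, 160, 168, 210, 224, 240, 280, 336, 420, 480, 560, 672, 840, 1120, 1680, 3360.
Check each in increasing order: 1149^1 ≡ 1149;  1149^2 ≡ 2689;  1149^3 ≡ 902;  1149^4 ≡ 1210;  1149^5 ≡ 2197;  1149^6 ≡ 242;  1149^7 ≡ 2456;  1149^8 ≡ 2065;  1149^10 ≡ 413;  1149^12 ≡ 1427;  1149^14 ≡ 2302;  1149^15 ≡ 3252;  1149^16 ≡ 2477;  1149^20 ≡ 2519;  1149^21 ≡ 510;  1149^24 ≡ 2924;  1149^28 ≡ 2268;  1149^30 ≡ 1798;  1149^32 ≡ 1704;  1149^35 ≡ 1031;  1149^40 ≡ 3154;  1149^42 ≡ 1303;  1149^48 ≡ 2753;  1149^56 ≡ 1494;  1149^60 ≡ 2883;  1149^70 ≡ 885;  1149^80 ≡ 2517;  1149^84 ≡ 504;  1149^96 ≡ 3315;  1149^105 ≡ 1604;  1149^112 ≡ 332;  1149^120 ≡ 3297;  1149^140 ≡ 112;  1149^160 ≡ 3165;  1149^168 ≡ 1941;  1149^210 ≡ 1651;  1149^224 ≡ 2672;  1149^240 ≡ 735;  1149^280 ≡ 2461;  1149^336 ≡ 3161;  1149^420 ≡ 30;  1149^480 ≡ 2465;  1149^560 ≡ 3360;  1149^672 ≡ 3029;  1149^840 ≡ 900;  1149^1120 ≡ 1.
Smallest exponent giving 1 is 1120.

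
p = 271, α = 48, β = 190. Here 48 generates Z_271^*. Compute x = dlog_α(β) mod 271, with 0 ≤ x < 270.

171

Baby-step giant-step with m = ceil(sqrt(270)) = 17.
Baby table (48^j mod 271 for j=0..16):
  0:1  1:48  2:136  3:24  4:68  5:12  6:34  7:6
  8:17  9:3  10:144  11:137  12:72  13:204  14:36  15:102
  16:18
Giant step factor: 48^(-17) ≡ 186 (mod 271).
Scan 190·186^i mod 271 for i = 0, 1, …:
  i=0: 190   i=1: 110   i=2: 135   i=3: 178
  i=4: 46   i=5: 155   i=6: 104   i=7: 103
  i=8: 188   i=9: 9   i=10: 48
Match at i=10, j=1: x = 10·17 + 1 = 171.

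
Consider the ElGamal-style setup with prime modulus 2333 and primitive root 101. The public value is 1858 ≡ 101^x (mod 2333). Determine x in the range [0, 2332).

2101

Baby-step giant-step with m = ceil(sqrt(2332)) = 49.
Baby table (101^j mod 2333 for j=0..48):
  0:1  1:101  2:869  3:1448  4:1602  5:825  6:1670  7:694
  8:104  9:1172  10:1722  11:1280  12:965  13:1812  14:1038  15:2186
  16:1484  17:572  18:1780  19:139  20:41  21:1808  22:634  23:1043
  24:358  25:1163  26:813  27:458  28:1931  29:1392  30:612  31:1154
  32:2237  33:1969  34:564  35:972  36:186  37:122  38:657  39:1033
  40:1681  41:1805  42:331  43:769  44:680  45:1023  46:671  47:114
  48:2182
Giant step factor: 101^(-49) ≡ 1389 (mod 2333).
Scan 1858·1389^i mod 2333 for i = 0, 1, …:
  i=0: 1858   i=1: 464   i=2: 588   i=3: 182
  i=4: 834   i=5: 1258   i=6: 2278   i=7: 594
  i=8: 1517   i=9: 414     …   i=41: 2305
  i=42: 769
Match at i=42, j=43: x = 42·49 + 43 = 2101.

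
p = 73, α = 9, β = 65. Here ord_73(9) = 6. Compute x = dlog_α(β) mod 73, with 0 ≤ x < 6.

5

Successive powers of 9 modulo 73:
  9^0=1  9^1=9  9^2=8  9^3=72  9^4=64  9^5=65
So 9^5 ≡ 65 (mod 73), giving x = 5.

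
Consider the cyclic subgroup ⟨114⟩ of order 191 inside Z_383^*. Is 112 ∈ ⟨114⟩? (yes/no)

yes

112 ∈ ⟨114⟩ iff 112^191 ≡ 1 (mod 383), since |⟨114⟩| = 191.
112^191 mod 383 = 1.
Since 1 = 1, 112 lies in the subgroup.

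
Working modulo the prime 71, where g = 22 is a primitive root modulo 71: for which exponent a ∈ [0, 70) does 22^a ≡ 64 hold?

Successive powers of 22 modulo 71:
  22^0=1  22^1=22  22^2=58  22^3=69  22^4=27  22^5=26
  22^6=4  22^7=17  22^8=19  22^9=63  22^10=37  22^11=33
  22^12=16  22^13=68  22^14=5  22^15=39  22^16=6  22^17=61
  22^18=64
So 22^18 ≡ 64 (mod 71), giving a = 18.

18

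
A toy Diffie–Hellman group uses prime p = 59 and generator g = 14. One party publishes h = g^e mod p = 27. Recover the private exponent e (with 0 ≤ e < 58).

Successive powers of 14 modulo 59:
  14^0=1  14^1=14  14^2=19  14^3=30  14^4=7  14^5=39
  14^6=15  14^7=33  14^8=49  14^9=37  14^10=46  14^11=54
  14^12=48  14^13=23  14^14=27
So 14^14 ≡ 27 (mod 59), giving e = 14.

14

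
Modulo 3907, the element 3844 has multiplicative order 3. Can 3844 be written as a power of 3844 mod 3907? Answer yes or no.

3844 ∈ ⟨3844⟩ iff 3844^3 ≡ 1 (mod 3907), since |⟨3844⟩| = 3.
3844^3 mod 3907 = 1.
Since 1 = 1, 3844 lies in the subgroup.

yes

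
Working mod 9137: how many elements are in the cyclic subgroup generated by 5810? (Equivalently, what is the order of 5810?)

9136

The order of 5810 must divide p − 1 = 9136 = 2^4 · 571.
Divisors: 1, 2, 4, 8, 16, 571, 1142, 2284, 4568, 9136.
Check each in increasing order: 5810^1 ≡ 5810;  5810^2 ≡ 4022;  5810^4 ≡ 3994;  5810^8 ≡ 7971;  5810^16 ≡ 7280;  5810^571 ≡ 3083;  5810^1142 ≡ 2409;  5810^2284 ≡ 1286;  5810^4568 ≡ 9136;  5810^9136 ≡ 1.
Smallest exponent giving 1 is 9136.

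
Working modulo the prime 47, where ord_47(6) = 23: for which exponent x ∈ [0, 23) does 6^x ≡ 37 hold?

12

Successive powers of 6 modulo 47:
  6^0=1  6^1=6  6^2=36  6^3=28  6^4=27  6^5=21
  6^6=32  6^7=4  6^8=24  6^9=3  6^10=18  6^11=14
  6^12=37
So 6^12 ≡ 37 (mod 47), giving x = 12.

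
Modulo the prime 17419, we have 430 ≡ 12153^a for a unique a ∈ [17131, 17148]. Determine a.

Compute 12153^17131 mod 17419 = 11906, then multiply by 12153 repeatedly:
  12153^17131=11906  12153^17132=11404  12153^17133=7248  12153^17134=14480  12153^17135=8702
  12153^17136=4657  12153^17137=2190  12153^17138=16257  12153^17139=5023  12153^17140=8343
  12153^17141=13899  12153^17142=2504  12153^17143=119  12153^17144=430
Found 430 at exponent 17144.

17144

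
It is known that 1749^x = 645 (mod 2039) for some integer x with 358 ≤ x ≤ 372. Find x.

Compute 1749^358 mod 2039 = 428, then multiply by 1749 repeatedly:
  1749^358=428  1749^359=259  1749^360=333  1749^361=1302  1749^362=1674
  1749^363=1861  1749^364=645
Found 645 at exponent 364.

364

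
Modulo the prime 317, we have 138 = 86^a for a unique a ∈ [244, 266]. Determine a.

Compute 86^244 mod 317 = 89, then multiply by 86 repeatedly:
  86^244=89  86^245=46  86^246=152  86^247=75  86^248=110
  86^249=267  86^250=138
Found 138 at exponent 250.

250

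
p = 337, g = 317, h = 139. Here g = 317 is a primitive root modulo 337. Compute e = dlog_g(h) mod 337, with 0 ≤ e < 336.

127

Baby-step giant-step with m = ceil(sqrt(336)) = 19.
Baby table (317^j mod 337 for j=0..18):
  0:1  1:317  2:63  3:88  4:262  5:152  6:330  7:140
  8:233  9:58  10:188  11:284  12:49  13:31  14:54  15:268
  16:32  17:34  18:331
Giant step factor: 317^(-19) ≡ 132 (mod 337).
Scan 139·132^i mod 337 for i = 0, 1, …:
  i=0: 139   i=1: 150   i=2: 254   i=3: 165
  i=4: 212   i=5: 13   i=6: 31
Match at i=6, j=13: e = 6·19 + 13 = 127.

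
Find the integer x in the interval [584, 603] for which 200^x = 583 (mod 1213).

600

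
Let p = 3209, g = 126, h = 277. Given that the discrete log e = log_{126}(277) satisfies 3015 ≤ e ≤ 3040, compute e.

3021

Compute 126^3015 mod 3209 = 2781, then multiply by 126 repeatedly:
  126^3015=2781  126^3016=625  126^3017=1734  126^3018=272  126^3019=2182
  126^3020=2167  126^3021=277
Found 277 at exponent 3021.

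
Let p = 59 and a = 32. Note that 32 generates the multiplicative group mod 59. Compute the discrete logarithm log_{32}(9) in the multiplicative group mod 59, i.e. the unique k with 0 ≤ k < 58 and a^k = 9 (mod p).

20

Baby-step giant-step with m = ceil(sqrt(58)) = 8.
Baby table (32^j mod 59 for j=0..7):
  0:1  1:32  2:21  3:23  4:28  5:11  6:57  7:54
Giant step factor: 32^(-8) ≡ 7 (mod 59).
Scan 9·7^i mod 59 for i = 0, 1, …:
  i=0: 9   i=1: 4   i=2: 28
Match at i=2, j=4: k = 2·8 + 4 = 20.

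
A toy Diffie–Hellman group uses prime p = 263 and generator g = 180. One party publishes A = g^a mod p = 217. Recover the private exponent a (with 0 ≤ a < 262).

Baby-step giant-step with m = ceil(sqrt(262)) = 17.
Baby table (180^j mod 263 for j=0..16):
  0:1  1:180  2:51  3:238  4:234  5:40  6:99  7:199
  8:52  9:155  10:22  11:15  12:70  13:239  14:151  15:91
  16:74
Giant step factor: 180^(-17) ≡ 82 (mod 263).
Scan 217·82^i mod 263 for i = 0, 1, …:
  i=0: 217   i=1: 173   i=2: 247   i=3: 3
  i=4: 246   i=5: 184   i=6: 97   i=7: 64
  i=8: 251   i=9: 68     …   i=14: 254
  i=15: 51
Match at i=15, j=2: a = 15·17 + 2 = 257.

257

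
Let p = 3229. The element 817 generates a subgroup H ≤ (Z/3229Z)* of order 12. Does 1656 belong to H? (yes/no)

yes

⟨817⟩ has order 12; its elements mod 3229 are {1, 817, 839, 914, 915, 1573, 1656, 2314, 2315, 2390, 2412, 3228}.
1656 is in this set.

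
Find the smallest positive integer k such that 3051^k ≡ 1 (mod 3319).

The order of 3051 must divide p − 1 = 3318 = 2 · 3 · 7 · 79.
Divisors: 1, 2, 3, 6, 7, 14, 21, 42, 79, 158, 237, 474, 553, 1106, 1659, 3318.
Check each in increasing order: 3051^1 ≡ 3051;  3051^2 ≡ 2125;  3051^3 ≡ 1368;  3051^6 ≡ 2827;  3051^7 ≡ 2415;  3051^14 ≡ 742;  3051^21 ≡ 2989;  3051^42 ≡ 2692;  3051^79 ≡ 2456;  3051^158 ≡ 1313;  3051^237 ≡ 1979;  3051^474 ≡ 21;  3051^553 ≡ 1791;  3051^1106 ≡ 1527;  3051^1659 ≡ 1.
Smallest exponent giving 1 is 1659.

1659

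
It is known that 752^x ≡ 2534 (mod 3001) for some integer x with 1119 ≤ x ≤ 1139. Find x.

1134

Compute 752^1119 mod 3001 = 304, then multiply by 752 repeatedly:
  752^1119=304  752^1120=532  752^1121=931  752^1122=879  752^1123=788
  752^1124=1379  752^1125=1663  752^1126=2160  752^1127=779  752^1128=613
  752^1129=1823  752^1130=2440  752^1131=1269  752^1132=2971  752^1133=1448
  752^1134=2534
Found 2534 at exponent 1134.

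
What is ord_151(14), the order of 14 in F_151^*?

The order of 14 must divide p − 1 = 150 = 2 · 3 · 5^2.
Divisors: 1, 2, 3, 5, 6, 10, 15, 25, 30, 50, 75, 150.
Check each in increasing order: 14^1 ≡ 14;  14^2 ≡ 45;  14^3 ≡ 26;  14^5 ≡ 113;  14^6 ≡ 72;  14^10 ≡ 85;  14^15 ≡ 92;  14^25 ≡ 119;  14^30 ≡ 8;  14^50 ≡ 118;  14^75 ≡ 150;  14^150 ≡ 1.
Smallest exponent giving 1 is 150.

150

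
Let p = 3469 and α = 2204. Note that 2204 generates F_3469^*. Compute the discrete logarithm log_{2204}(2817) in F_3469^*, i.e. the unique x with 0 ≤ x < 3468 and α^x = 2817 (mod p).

Baby-step giant-step with m = ceil(sqrt(3468)) = 59.
Baby table (2204^j mod 3469 for j=0..58):
  0:1  1:2204  2:1016  3:1759  4:1963  5:609  6:3202  7:1262
  8:2779  9:2131  10:3167  11:440  12:1909  13:3008  14:373  15:3408
  16:847  17:466  18:240  19:1672  20:1010  21:2411  22:2805  23:462
  24:1831  25:1077  26:912  27:1497  28:369  29:1530  30:252  31:368
  32:2795  33:2705  34:2078  35:832  36:2096  37:2345  38:3039  39:2786
  40:214  41:3341  42:2346  43:1774  44:333  45:1973  46:1835  47:2955
  48:1507  49:1595  50:1283  51:497  52:2653  53:1947  54:35  55:822
  56:870  57:2592  58:2794
Giant step factor: 2204^(-59) ≡ 2465 (mod 3469).
Scan 2817·2465^i mod 3469 for i = 0, 1, …:
  i=0: 2817   i=1: 2436   i=2: 3370   i=3: 2264
  i=4: 2608   i=5: 663   i=6: 396   i=7: 1351
  i=8: 3444   i=9: 817     …   i=25: 1012
  i=26: 369
Match at i=26, j=28: x = 26·59 + 28 = 1562.

1562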